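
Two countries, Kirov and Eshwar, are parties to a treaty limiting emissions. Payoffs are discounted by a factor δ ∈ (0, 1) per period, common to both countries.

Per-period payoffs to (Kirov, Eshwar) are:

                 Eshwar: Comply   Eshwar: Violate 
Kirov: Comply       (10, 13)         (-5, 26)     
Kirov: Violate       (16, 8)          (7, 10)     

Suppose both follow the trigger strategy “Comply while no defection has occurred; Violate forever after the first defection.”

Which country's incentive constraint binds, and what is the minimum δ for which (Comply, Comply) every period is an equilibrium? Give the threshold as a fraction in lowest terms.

Kirov's threshold: (16−10)/(16−7) = 2/3.
Eshwar's threshold: (26−13)/(26−10) = 13/16.
2/3 < 13/16, so Eshwar binds and δ* = 13/16.

Eshwar; δ ≥ 13/16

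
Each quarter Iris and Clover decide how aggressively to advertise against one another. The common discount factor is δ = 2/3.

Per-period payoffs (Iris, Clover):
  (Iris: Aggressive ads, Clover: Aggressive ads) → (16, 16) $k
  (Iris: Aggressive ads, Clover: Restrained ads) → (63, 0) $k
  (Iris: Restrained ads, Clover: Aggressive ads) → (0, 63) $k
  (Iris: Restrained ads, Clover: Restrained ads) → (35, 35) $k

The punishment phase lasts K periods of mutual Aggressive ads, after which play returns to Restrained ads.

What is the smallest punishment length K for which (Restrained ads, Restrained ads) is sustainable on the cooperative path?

Need Σ_{k=1}^{K} δ^k ≥ (63−35)/(35−16) = 1.4737 at δ = 2/3.
At K = 3 the sum is 1.4074 < 1.4737; at K = 4 it is 1.6049 ≥ 1.4737.
So the minimum punishment length is K = 4.

4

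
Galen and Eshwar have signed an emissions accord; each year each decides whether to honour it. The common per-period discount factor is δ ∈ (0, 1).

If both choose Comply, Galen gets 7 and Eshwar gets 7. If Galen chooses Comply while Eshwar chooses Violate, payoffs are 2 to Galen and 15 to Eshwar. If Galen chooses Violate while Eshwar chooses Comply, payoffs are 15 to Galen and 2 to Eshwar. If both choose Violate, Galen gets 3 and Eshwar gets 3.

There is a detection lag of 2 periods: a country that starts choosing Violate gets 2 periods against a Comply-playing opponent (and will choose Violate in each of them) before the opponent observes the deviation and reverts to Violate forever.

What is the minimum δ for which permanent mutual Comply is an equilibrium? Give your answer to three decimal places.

The best deviation is to choose Violate for all 2 undetected periods, earning 15 each, then 3 forever once detected.
Deviation value: 15(1−δ^2)/(1−δ) + 3δ^2/(1−δ); cooperation value: 7/(1−δ).
IC: 7 ≥ 15(1−δ^2) + 3δ^2 = 15 − 12δ^2.
So δ^2 ≥ 8/12 = 2/3, giving δ ≥ (2/3)^(1/2) ≈ 0.816.

0.816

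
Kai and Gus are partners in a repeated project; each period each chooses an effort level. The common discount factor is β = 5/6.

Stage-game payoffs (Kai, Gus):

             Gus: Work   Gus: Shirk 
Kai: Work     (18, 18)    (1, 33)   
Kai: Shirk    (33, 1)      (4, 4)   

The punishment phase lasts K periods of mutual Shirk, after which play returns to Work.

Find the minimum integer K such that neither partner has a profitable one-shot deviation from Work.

No profitable deviation requires (18−4)(β+…+β^K) ≥ 33−18, i.e. β+…+β^K ≥ 15/14 ≈ 1.0714.
With β = 5/6, the partial sums are K=1: 0.8333, K=2: 1.5278.
K = 2 is the first length at which the sum reaches 1.0714.

2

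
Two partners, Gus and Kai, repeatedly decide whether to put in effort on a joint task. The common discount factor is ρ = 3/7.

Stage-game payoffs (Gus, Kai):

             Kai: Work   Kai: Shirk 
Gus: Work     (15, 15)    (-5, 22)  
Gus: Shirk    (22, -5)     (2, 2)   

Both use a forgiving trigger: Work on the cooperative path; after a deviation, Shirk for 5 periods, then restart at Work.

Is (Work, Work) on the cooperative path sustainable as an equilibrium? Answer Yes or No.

IC: ρ+…+ρ^5 ≥ (22−15)/(15−2) = 7/13.
At ρ = 3/7: partial sum = 0.7392 ≥ 0.5385. Cooperation sustainable.

Yes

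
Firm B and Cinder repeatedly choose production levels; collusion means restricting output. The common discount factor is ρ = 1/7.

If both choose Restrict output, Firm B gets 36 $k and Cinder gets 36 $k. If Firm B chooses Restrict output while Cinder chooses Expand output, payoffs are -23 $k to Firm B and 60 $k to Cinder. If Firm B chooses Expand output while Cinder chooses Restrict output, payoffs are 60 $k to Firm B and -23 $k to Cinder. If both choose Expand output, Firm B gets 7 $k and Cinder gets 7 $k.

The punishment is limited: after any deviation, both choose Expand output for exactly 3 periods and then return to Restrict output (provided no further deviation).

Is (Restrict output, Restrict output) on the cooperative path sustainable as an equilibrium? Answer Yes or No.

IC: ρ+…+ρ^3 ≥ (60−36)/(36−7) = 24/29.
At ρ = 1/7: partial sum = 0.1662 < 0.8276. Cooperation not sustainable.

No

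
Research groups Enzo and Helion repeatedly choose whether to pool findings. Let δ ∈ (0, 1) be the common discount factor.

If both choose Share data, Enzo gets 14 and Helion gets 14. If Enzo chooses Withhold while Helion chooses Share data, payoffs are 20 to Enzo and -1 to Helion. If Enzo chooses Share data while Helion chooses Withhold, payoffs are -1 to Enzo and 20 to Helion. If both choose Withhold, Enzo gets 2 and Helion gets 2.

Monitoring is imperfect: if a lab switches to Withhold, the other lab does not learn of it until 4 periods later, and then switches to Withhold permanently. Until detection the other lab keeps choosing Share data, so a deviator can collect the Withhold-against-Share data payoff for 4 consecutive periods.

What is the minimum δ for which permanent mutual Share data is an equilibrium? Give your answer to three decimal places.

0.760

A deviator earns 20 for 4 periods, then 2 forever; cooperating earns 14 forever. Multiplying the IC by (1−δ):
14 ≥ 20(1−δ^4) + 2δ^4, so 18·δ^4 ≥ 6 and δ^4 ≥ 1/3.
δ ≥ (1/3)^(1/4) ≈ 0.760.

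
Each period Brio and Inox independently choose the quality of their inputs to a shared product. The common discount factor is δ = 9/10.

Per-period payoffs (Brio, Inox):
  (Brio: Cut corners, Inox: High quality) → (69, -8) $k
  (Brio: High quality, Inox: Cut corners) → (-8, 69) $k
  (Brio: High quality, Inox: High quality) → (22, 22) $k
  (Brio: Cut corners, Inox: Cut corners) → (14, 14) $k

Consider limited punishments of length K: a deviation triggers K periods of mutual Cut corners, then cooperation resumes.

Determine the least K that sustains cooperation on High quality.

IC: δ(1−δ^K)/(1−δ) ≥ (69−22)/(22−14) = 47/8.
With δ = 9/10: need 1 − δ^K ≥ 47/8·(1−9/10)/(9/10), i.e. δ^K ≤ 0.3472.
Since (9/10)^10 = 0.3487 and (9/10)^11 = 0.3138, the smallest such K is 11.

11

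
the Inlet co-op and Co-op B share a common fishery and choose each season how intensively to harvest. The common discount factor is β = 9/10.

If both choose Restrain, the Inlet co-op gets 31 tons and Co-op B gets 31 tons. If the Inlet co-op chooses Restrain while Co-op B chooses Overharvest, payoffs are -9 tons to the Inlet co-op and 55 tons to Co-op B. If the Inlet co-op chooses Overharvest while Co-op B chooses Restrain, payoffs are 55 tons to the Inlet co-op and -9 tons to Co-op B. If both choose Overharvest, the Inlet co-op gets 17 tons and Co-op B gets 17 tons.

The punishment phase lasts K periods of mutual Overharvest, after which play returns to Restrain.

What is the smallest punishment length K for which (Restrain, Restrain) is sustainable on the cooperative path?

3

Need Σ_{k=1}^{K} β^k ≥ (55−31)/(31−17) = 1.7143 at β = 9/10.
At K = 2 the sum is 1.7100 < 1.7143; at K = 3 it is 2.4390 ≥ 1.7143.
So the minimum punishment length is K = 3.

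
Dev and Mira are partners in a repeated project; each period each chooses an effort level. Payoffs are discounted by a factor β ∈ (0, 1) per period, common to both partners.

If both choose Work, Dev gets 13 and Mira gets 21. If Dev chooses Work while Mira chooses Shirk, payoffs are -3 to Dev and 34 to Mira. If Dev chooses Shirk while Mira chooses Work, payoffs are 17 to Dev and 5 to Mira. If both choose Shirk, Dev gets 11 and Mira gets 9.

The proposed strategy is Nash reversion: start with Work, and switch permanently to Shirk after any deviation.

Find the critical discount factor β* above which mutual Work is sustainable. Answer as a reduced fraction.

For Dev: deviation gain 17−13 = 4, per-period punishment loss 13−11 = 2. IC gives β ≥ 4/6 = 2/3.
For Mira: gain 13, loss 12 per period, so β ≥ 13/25.
The tighter constraint is Dev's, so cooperation needs β ≥ 2/3.

2/3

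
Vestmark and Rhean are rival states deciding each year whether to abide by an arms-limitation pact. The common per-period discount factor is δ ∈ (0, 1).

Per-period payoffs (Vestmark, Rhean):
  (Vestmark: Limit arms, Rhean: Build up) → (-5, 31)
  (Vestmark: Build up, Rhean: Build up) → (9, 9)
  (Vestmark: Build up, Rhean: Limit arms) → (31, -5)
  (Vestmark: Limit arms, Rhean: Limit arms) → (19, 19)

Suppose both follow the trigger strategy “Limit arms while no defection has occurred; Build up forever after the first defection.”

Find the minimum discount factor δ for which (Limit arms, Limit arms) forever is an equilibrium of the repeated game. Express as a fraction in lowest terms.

6/11

19/(1−δ) ≥ 31 + 9δ/(1−δ)
19 ≥ 31 − 22δ
δ ≥ 12/22 = 6/11.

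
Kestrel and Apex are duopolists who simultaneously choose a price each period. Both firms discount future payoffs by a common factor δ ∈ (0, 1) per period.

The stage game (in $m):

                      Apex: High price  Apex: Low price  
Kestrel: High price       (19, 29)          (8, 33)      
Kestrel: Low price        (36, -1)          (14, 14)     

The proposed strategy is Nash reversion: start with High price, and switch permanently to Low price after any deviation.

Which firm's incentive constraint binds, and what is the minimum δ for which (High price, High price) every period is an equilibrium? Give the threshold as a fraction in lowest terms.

Kestrel: cooperation gives 19 each period; deviation gives 36 once then 14 forever.
  19/(1−δ) ≥ 36 + 14δ/(1−δ) ⇒ δ ≥ 17/22.
Apex: cooperation gives 29 each period; deviation gives 33 once then 14 forever.
  δ ≥ 4/19.
Both must hold, so the binding constraint is Kestrel's: δ ≥ 17/22.

Kestrel; δ ≥ 17/22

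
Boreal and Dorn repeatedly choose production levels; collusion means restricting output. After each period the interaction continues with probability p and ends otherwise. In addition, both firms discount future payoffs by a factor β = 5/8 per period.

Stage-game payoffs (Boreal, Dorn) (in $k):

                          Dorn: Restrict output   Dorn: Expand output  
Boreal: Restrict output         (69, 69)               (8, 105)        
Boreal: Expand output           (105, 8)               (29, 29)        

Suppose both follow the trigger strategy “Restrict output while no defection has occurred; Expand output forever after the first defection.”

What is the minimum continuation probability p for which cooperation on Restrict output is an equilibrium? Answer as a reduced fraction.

72/95

Expected continuation weight on next period's payoff is β·p = 5/8·p, which plays the role of the discount factor.
Cooperation requires 5/8·p ≥ (105−69)/(105−29) = 9/19, hence p ≥ 72/95.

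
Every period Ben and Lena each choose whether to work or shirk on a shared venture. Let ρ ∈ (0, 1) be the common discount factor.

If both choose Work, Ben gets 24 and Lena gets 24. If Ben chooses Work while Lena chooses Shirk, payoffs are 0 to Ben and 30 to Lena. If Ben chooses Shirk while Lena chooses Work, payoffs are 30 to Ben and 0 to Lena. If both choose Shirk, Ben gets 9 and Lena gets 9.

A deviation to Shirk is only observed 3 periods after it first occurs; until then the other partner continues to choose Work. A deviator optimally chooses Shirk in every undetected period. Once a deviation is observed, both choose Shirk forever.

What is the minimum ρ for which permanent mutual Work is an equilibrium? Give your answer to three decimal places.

A deviator earns 30 for 3 periods, then 9 forever; cooperating earns 24 forever. Multiplying the IC by (1−ρ):
24 ≥ 30(1−ρ^3) + 9ρ^3, so 21·ρ^3 ≥ 6 and ρ^3 ≥ 2/7.
ρ ≥ (2/7)^(1/3) ≈ 0.659.

0.659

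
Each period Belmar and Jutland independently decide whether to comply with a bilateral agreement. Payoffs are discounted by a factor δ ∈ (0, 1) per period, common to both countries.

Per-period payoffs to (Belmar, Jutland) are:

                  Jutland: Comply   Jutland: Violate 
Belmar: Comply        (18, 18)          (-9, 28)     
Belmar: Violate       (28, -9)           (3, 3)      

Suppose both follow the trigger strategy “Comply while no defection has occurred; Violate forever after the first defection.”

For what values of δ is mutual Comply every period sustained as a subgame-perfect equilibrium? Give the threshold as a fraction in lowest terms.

2/5

18/(1−δ) ≥ 28 + 3δ/(1−δ)
18 ≥ 28 − 25δ
δ ≥ 10/25 = 2/5.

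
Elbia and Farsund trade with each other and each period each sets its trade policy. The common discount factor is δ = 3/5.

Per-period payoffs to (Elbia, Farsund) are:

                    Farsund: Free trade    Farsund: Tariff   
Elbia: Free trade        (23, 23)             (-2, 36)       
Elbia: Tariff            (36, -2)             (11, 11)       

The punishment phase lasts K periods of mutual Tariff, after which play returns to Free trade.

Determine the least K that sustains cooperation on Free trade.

No profitable deviation requires (23−11)(δ+…+δ^K) ≥ 36−23, i.e. δ+…+δ^K ≥ 13/12 ≈ 1.0833.
With δ = 3/5, the partial sums are K=1: 0.6000, K=2: 0.9600, K=3: 1.1760.
K = 3 is the first length at which the sum reaches 1.0833.

3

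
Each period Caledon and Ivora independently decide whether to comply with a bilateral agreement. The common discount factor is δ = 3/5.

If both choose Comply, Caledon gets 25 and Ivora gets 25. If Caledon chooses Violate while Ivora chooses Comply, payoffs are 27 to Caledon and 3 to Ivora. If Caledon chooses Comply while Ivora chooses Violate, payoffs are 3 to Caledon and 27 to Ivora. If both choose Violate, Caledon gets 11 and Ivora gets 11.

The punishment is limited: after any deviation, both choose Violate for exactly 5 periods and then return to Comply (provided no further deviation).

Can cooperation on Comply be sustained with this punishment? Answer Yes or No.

Yes

IC: δ+…+δ^5 ≥ (27−25)/(25−11) = 1/7.
At δ = 3/5: partial sum = 1.3834 ≥ 0.1429. Cooperation sustainable.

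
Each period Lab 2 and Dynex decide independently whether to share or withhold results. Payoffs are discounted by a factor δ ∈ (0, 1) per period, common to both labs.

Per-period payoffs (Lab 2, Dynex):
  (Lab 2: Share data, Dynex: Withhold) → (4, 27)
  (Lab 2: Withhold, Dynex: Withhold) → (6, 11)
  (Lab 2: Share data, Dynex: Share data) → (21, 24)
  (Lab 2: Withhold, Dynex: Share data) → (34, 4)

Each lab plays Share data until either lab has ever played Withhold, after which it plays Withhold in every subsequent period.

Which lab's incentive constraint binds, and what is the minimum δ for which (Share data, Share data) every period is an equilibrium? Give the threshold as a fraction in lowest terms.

Lab 2: cooperation gives 21 each period; deviation gives 34 once then 6 forever.
  21/(1−δ) ≥ 34 + 6δ/(1−δ) ⇒ δ ≥ 13/28.
Dynex: cooperation gives 24 each period; deviation gives 27 once then 11 forever.
  δ ≥ 3/16.
Both must hold, so the binding constraint is Lab 2's: δ ≥ 13/28.

Lab 2; δ ≥ 13/28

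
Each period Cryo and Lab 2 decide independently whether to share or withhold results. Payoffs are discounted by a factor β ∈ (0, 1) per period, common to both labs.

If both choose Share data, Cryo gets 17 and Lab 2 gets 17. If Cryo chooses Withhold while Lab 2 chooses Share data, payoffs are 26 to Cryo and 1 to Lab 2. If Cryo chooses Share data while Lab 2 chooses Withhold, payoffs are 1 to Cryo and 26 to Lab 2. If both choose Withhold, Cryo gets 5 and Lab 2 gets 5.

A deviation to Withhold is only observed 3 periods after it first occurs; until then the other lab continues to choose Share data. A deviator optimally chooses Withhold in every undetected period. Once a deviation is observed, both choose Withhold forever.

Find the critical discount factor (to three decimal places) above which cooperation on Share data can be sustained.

Deviating for the 3 undetected periods gains 26−17 = 9 per period over cooperation, then loses 17−5 = 12 per period forever once punishment starts.
Gain: 9(1 + β + … + β^2); loss: 12·β^3/(1−β).
No profitable deviation ⇔ 9(1−β^3) ≤ 12·β^3, i.e. β^3 ≥ 9/(9+12) = 3/7.
Hence β ≥ (3/7)^(1/3) ≈ 0.754.

0.754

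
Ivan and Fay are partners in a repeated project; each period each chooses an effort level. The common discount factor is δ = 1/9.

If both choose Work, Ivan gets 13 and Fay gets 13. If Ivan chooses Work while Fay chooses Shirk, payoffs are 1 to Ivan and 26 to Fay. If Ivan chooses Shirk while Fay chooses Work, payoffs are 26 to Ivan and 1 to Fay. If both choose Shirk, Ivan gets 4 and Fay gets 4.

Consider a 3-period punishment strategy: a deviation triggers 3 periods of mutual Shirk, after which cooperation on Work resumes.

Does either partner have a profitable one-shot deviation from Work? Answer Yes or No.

Yes

Comparing payoff streams over the 4 periods until play realigns: cooperate → 13(1+δ+…+δ^3); deviate → 26 + 4(δ+…+δ^3).
Cooperation is sustained iff (13−4)(δ+…+δ^3) ≥ 26−13.
δ+…+δ^3 = 1/9·(1−(1/9)^3)/(1−1/9) = 0.1248, and (26−13)/(13−4) = 1.4444.
0.1248 < 1.4444, so cooperation is not sustainable.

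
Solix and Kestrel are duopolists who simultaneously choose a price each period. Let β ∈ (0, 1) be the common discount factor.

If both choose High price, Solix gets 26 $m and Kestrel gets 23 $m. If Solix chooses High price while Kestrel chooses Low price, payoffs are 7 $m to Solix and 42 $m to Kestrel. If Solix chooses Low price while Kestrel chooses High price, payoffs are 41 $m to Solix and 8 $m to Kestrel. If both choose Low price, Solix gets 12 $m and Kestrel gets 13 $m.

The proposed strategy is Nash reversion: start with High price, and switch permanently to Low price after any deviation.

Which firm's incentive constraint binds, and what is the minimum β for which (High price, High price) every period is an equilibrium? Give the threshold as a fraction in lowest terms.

Kestrel; β ≥ 19/29

Solix: cooperation gives 26 each period; deviation gives 41 once then 12 forever.
  26/(1−β) ≥ 41 + 12β/(1−β) ⇒ β ≥ 15/29.
Kestrel: cooperation gives 23 each period; deviation gives 42 once then 13 forever.
  β ≥ 19/29.
Both must hold, so the binding constraint is Kestrel's: β ≥ 19/29.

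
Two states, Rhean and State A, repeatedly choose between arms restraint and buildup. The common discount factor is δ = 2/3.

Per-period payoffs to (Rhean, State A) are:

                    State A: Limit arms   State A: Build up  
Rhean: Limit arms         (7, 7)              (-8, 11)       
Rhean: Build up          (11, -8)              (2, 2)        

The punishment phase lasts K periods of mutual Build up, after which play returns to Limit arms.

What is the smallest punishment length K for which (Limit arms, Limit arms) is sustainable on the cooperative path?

IC: δ(1−δ^K)/(1−δ) ≥ (11−7)/(7−2) = 4/5.
With δ = 2/3: need 1 − δ^K ≥ 4/5·(1−2/3)/(2/3), i.e. δ^K ≤ 0.6000.
Since (2/3)^1 = 0.6667 and (2/3)^2 = 0.4444, the smallest such K is 2.

2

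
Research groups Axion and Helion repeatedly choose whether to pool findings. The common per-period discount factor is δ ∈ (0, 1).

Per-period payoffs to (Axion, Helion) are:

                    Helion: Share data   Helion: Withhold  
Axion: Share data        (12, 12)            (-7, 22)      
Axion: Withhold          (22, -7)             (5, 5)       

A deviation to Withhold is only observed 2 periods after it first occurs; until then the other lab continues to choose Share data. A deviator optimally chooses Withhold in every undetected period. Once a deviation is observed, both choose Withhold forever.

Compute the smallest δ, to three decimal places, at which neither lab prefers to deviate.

The best deviation is to choose Withhold for all 2 undetected periods, earning 22 each, then 5 forever once detected.
Deviation value: 22(1−δ^2)/(1−δ) + 5δ^2/(1−δ); cooperation value: 12/(1−δ).
IC: 12 ≥ 22(1−δ^2) + 5δ^2 = 22 − 17δ^2.
So δ^2 ≥ 10/17, giving δ ≥ (10/17)^(1/2) ≈ 0.767.

0.767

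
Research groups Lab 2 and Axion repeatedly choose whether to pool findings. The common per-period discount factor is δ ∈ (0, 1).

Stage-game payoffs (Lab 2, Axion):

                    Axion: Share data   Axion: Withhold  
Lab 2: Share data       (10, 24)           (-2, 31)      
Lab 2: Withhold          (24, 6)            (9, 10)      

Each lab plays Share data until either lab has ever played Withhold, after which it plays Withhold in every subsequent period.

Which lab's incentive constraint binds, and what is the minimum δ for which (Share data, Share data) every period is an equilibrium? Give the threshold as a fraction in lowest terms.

Lab 2: cooperation gives 10 each period; deviation gives 24 once then 9 forever.
  10/(1−δ) ≥ 24 + 9δ/(1−δ) ⇒ δ ≥ 14/15.
Axion: cooperation gives 24 each period; deviation gives 31 once then 10 forever.
  δ ≥ 7/21 = 1/3.
Both must hold, so the binding constraint is Lab 2's: δ ≥ 14/15.

Lab 2; δ ≥ 14/15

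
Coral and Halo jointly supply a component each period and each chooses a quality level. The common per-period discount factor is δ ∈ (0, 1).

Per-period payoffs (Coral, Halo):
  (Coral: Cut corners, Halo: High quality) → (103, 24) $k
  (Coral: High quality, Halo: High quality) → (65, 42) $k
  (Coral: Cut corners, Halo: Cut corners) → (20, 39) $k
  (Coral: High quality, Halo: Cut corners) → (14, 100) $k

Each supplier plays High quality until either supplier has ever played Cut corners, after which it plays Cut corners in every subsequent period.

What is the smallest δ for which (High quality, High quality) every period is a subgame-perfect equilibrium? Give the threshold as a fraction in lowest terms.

58/61

Coral: cooperation gives 65 each period; deviation gives 103 once then 20 forever.
  65/(1−δ) ≥ 103 + 20δ/(1−δ) ⇒ δ ≥ 38/83.
Halo: cooperation gives 42 each period; deviation gives 100 once then 39 forever.
  δ ≥ 58/61.
Both must hold, so the binding constraint is Halo's: δ ≥ 58/61.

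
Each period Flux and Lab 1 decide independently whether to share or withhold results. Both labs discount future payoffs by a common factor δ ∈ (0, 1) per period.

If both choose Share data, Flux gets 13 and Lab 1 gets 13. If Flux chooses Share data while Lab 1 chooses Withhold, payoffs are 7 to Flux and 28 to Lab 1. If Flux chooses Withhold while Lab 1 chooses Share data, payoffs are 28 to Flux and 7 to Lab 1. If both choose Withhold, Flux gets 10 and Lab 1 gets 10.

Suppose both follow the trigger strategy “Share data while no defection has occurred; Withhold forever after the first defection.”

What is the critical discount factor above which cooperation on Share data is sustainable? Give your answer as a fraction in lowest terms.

One-period gain from deviating is 28 − 13 = 15. The loss is 13 − 10 = 3 in every subsequent period, with present value 3·δ/(1−δ).
Deviation is unprofitable when 3·δ/(1−δ) ≥ 15, i.e. δ/(1−δ) ≥ 5.
Equivalently δ ≥ 15/(15+3) = 5/6.

5/6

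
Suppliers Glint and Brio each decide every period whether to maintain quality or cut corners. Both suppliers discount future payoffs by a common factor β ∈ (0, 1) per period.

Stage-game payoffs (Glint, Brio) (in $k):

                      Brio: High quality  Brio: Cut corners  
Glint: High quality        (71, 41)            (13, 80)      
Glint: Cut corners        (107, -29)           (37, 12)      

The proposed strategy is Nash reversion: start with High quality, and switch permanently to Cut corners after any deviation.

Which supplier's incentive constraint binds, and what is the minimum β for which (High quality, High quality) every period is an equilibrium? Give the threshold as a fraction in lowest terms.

For Glint: deviation gain 107−71 = 36, per-period punishment loss 71−37 = 34. IC gives β ≥ 36/70 = 18/35.
For Brio: gain 39, loss 29 per period, so β ≥ 39/68.
The tighter constraint is Brio's, so cooperation needs β ≥ 39/68.

Brio; β ≥ 39/68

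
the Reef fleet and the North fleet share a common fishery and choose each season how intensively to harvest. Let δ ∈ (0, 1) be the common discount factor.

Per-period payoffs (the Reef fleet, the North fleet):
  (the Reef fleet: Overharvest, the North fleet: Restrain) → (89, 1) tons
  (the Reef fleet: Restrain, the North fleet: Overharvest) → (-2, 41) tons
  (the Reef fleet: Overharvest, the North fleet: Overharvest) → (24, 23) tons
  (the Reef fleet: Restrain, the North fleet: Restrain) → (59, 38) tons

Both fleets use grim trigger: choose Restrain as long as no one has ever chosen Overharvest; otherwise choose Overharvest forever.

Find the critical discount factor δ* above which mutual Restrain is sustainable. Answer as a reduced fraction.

the Reef fleet: cooperation gives 59 each period; deviation gives 89 once then 24 forever.
  59/(1−δ) ≥ 89 + 24δ/(1−δ) ⇒ δ ≥ 30/65 = 6/13.
the North fleet: cooperation gives 38 each period; deviation gives 41 once then 23 forever.
  δ ≥ 3/18 = 1/6.
Both must hold, so the binding constraint is the Reef fleet's: δ ≥ 6/13.

6/13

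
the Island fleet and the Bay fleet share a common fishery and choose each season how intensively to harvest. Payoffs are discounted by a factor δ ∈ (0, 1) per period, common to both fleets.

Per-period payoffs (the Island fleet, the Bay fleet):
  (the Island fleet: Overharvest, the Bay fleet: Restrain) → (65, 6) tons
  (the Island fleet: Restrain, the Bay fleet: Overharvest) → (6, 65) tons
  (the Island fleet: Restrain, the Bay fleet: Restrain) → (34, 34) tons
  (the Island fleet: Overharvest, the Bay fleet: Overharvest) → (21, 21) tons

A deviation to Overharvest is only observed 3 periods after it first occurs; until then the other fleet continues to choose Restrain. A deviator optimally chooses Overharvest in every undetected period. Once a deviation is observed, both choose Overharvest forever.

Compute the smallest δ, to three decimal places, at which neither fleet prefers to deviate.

Deviating for the 3 undetected periods gains 65−34 = 31 per period over cooperation, then loses 34−21 = 13 per period forever once punishment starts.
Gain: 31(1 + δ + … + δ^2); loss: 13·δ^3/(1−δ).
No profitable deviation ⇔ 31(1−δ^3) ≤ 13·δ^3, i.e. δ^3 ≥ 31/(31+13) = 31/44.
Hence δ ≥ (31/44)^(1/3) ≈ 0.890.

0.890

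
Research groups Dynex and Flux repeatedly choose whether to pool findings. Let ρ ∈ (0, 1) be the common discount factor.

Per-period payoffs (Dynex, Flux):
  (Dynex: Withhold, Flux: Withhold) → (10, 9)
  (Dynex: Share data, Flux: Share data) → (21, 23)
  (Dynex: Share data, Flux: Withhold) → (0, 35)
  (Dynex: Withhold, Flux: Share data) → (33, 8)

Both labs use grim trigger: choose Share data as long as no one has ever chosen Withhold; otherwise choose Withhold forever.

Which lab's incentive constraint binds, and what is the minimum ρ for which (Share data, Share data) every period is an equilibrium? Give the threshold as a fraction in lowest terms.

Dynex; ρ ≥ 12/23

Dynex's threshold: (33−21)/(33−10) = 12/23.
Flux's threshold: (35−23)/(35−9) = 6/13.
12/23 > 6/13, so Dynex binds and ρ* = 12/23.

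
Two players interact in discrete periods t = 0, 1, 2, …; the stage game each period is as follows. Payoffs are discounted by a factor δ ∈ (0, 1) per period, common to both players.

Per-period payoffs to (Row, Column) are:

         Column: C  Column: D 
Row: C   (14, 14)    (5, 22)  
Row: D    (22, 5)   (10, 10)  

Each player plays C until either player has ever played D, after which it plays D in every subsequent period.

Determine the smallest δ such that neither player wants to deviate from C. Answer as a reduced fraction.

14/(1−δ) ≥ 22 + 10δ/(1−δ)
14 ≥ 22 − 12δ
δ ≥ 8/12 = 2/3.

2/3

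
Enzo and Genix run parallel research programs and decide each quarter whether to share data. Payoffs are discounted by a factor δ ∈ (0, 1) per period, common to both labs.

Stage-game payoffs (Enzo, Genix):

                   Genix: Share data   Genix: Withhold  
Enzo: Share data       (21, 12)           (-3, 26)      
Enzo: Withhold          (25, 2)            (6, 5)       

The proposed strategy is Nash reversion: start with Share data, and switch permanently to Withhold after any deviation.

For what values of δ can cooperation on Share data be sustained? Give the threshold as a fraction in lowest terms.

2/3

For Enzo: deviation gain 25−21 = 4, per-period punishment loss 21−6 = 15. IC gives δ ≥ 4/19.
For Genix: gain 14, loss 7 per period, so δ ≥ 14/21 = 2/3.
The tighter constraint is Genix's, so cooperation needs δ ≥ 2/3.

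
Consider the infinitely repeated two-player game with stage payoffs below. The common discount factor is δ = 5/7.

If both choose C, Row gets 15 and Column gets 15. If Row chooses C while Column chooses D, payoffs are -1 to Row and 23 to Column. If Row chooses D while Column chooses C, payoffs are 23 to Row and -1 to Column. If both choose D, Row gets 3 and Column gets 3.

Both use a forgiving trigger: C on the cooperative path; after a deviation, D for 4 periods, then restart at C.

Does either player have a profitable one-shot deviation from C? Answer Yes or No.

No

A one-shot deviation gives 23 now, then 3 for 4 periods, then back to 15.
Gain from deviating: (23−15) today; loss: (15−3) in each of the next 4 periods.
No-deviation condition: (15−3)(δ+…+δ^4) ≥ 23−15, i.e. δ+…+δ^4 ≥ 2/3.
At δ = 5/7: δ+…+δ^4 = 1.8492 ≥ 0.6667.
So cooperation is sustainable.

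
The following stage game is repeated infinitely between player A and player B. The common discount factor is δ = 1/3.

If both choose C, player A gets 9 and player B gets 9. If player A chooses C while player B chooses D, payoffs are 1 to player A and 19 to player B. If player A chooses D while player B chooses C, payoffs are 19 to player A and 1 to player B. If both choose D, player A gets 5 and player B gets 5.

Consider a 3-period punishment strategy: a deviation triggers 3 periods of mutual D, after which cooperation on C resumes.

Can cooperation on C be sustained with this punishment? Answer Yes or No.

Comparing payoff streams over the 4 periods until play realigns: cooperate → 9(1+δ+…+δ^3); deviate → 19 + 5(δ+…+δ^3).
Cooperation is sustained iff (9−5)(δ+…+δ^3) ≥ 19−9.
δ+…+δ^3 = 1/3·(1−(1/3)^3)/(1−1/3) = 0.4815, and (19−9)/(9−5) = 2.5000.
0.4815 < 2.5000, so cooperation is not sustainable.

No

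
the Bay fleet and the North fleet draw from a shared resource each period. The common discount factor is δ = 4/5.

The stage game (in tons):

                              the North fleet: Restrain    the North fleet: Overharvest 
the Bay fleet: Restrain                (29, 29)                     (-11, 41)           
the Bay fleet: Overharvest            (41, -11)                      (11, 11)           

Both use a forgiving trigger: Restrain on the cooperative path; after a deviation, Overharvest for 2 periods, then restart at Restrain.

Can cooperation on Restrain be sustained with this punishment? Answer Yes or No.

Comparing payoff streams over the 3 periods until play realigns: cooperate → 29(1+δ+…+δ^2); deviate → 41 + 11(δ+…+δ^2).
Cooperation is sustained iff (29−11)(δ+…+δ^2) ≥ 41−29.
δ+…+δ^2 = 4/5·(1−(4/5)^2)/(1−4/5) = 1.4400, and (41−29)/(29−11) = 0.6667.
1.4400 ≥ 0.6667, so cooperation is sustainable.

Yes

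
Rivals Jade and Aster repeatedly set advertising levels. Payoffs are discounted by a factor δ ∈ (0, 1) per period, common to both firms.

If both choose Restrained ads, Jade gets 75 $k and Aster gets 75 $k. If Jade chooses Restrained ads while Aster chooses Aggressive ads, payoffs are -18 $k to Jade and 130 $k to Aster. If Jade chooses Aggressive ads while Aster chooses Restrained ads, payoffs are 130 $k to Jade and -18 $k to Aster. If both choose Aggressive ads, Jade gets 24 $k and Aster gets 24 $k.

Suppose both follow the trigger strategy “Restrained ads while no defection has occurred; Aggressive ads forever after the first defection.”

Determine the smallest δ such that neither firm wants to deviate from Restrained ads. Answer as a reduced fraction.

Under grim trigger the critical discount factor is (T−C)/(T−P) with T = 130, C = 75, P = 24.
δ* = (130−75)/(130−24) = 55/106.

55/106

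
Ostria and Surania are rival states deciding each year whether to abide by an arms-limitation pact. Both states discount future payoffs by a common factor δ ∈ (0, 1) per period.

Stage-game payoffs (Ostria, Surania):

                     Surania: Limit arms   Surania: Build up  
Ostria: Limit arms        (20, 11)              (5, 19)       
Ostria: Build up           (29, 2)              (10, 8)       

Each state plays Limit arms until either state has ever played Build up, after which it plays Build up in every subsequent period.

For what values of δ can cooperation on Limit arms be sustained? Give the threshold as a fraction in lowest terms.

8/11

Ostria's threshold: (29−20)/(29−10) = 9/19.
Surania's threshold: (19−11)/(19−8) = 8/11.
9/19 < 8/11, so Surania binds and δ* = 8/11.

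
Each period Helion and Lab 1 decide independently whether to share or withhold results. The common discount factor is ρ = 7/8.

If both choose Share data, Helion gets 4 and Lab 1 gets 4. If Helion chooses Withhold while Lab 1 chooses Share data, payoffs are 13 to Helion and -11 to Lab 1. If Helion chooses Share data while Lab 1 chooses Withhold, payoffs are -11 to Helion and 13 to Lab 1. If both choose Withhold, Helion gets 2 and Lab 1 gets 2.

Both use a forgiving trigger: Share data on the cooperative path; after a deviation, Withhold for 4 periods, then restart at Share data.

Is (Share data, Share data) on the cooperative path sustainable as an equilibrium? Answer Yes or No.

IC: ρ+…+ρ^4 ≥ (13−4)/(4−2) = 9/2.
At ρ = 7/8: partial sum = 2.8967 < 4.5000. Cooperation not sustainable.

No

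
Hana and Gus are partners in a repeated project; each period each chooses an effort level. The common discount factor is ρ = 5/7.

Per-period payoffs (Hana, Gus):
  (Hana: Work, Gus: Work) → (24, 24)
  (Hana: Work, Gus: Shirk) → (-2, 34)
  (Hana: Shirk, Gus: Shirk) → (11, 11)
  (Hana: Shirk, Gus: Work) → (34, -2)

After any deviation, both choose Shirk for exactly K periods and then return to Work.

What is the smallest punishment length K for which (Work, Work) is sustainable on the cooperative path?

2

Need Σ_{k=1}^{K} ρ^k ≥ (34−24)/(24−11) = 0.7692 at ρ = 5/7.
At K = 1 the sum is 0.7143 < 0.7692; at K = 2 it is 1.2245 ≥ 0.7692.
So the minimum punishment length is K = 2.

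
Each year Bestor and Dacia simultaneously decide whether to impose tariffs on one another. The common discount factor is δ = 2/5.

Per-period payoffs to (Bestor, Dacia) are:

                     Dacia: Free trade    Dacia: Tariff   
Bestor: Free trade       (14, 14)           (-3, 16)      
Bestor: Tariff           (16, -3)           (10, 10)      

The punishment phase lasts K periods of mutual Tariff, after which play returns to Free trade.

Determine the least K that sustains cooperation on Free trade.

IC: δ(1−δ^K)/(1−δ) ≥ (16−14)/(14−10) = 1/2.
With δ = 2/5: need 1 − δ^K ≥ 1/2·(1−2/5)/(2/5), i.e. δ^K ≤ 0.2500.
Since (2/5)^1 = 0.4000 and (2/5)^2 = 0.1600, the smallest such K is 2.

2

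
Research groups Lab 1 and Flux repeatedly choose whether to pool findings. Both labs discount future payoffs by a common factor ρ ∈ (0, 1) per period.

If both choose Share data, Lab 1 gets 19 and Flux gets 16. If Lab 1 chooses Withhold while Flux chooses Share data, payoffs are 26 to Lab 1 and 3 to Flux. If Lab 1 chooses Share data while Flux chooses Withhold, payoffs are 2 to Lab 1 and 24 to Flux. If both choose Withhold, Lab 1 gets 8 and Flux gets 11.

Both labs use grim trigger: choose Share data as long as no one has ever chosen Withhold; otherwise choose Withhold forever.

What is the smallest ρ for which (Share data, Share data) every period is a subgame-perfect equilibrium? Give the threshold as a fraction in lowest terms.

Lab 1: cooperation gives 19 each period; deviation gives 26 once then 8 forever.
  19/(1−ρ) ≥ 26 + 8ρ/(1−ρ) ⇒ ρ ≥ 7/18.
Flux: cooperation gives 16 each period; deviation gives 24 once then 11 forever.
  ρ ≥ 8/13.
Both must hold, so the binding constraint is Flux's: ρ ≥ 8/13.

8/13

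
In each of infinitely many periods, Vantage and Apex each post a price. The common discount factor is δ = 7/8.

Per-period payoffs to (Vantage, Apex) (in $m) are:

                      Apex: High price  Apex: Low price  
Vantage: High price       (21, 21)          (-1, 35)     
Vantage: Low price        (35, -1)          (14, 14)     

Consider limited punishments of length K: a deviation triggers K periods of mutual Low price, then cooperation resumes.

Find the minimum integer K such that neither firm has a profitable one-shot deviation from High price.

No profitable deviation requires (21−14)(δ+…+δ^K) ≥ 35−21, i.e. δ+…+δ^K ≥ 2 ≈ 2.0000.
With δ = 7/8, the partial sums are K=1: 0.8750, K=2: 1.6406, K=3: 2.3105.
K = 3 is the first length at which the sum reaches 2.0000.

3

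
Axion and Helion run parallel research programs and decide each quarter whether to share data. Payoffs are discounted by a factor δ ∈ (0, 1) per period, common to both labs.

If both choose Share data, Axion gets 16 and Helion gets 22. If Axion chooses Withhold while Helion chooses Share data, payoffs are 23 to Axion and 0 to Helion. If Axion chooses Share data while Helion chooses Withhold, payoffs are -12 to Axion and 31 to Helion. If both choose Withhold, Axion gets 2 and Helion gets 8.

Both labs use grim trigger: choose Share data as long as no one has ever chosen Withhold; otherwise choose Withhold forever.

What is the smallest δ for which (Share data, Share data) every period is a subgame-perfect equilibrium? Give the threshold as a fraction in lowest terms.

Axion's threshold: (23−16)/(23−2) = 1/3.
Helion's threshold: (31−22)/(31−8) = 9/23.
1/3 < 9/23, so Helion binds and δ* = 9/23.

9/23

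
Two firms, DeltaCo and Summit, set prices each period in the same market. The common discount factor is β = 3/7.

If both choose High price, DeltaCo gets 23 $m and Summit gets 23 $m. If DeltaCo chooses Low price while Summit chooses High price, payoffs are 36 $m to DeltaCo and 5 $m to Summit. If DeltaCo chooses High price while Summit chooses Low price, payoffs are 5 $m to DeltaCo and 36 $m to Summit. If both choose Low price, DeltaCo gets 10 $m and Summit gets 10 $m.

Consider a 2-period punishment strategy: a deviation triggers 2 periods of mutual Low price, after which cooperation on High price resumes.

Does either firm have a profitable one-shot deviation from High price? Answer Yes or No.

Yes

Comparing payoff streams over the 3 periods until play realigns: cooperate → 23(1+β+…+β^2); deviate → 36 + 10(β+…+β^2).
Cooperation is sustained iff (23−10)(β+…+β^2) ≥ 36−23.
β+…+β^2 = 3/7·(1−(3/7)^2)/(1−3/7) = 0.6122, and (36−23)/(23−10) = 1.0000.
0.6122 < 1.0000, so cooperation is not sustainable.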